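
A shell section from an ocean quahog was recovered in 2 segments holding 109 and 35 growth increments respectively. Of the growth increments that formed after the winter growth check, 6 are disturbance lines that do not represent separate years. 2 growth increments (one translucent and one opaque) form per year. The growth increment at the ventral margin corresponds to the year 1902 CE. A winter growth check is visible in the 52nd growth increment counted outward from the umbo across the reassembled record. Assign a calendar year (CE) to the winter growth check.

Total growth increments = 109 + 35 = 144.
The winter growth check sits at growth increment 52 from the umbo, so 144 − 52 = 92 growth increments formed after it.
92 − 6 false = 86 true growth increments after the winter growth check.
Dividing by 2 growth increments per year: 86 / 2 = 43 years.
The growth increment at the ventral margin is 1902 CE, so the winter growth check dates to 1902 − 43 = 1859 CE.

1859 CE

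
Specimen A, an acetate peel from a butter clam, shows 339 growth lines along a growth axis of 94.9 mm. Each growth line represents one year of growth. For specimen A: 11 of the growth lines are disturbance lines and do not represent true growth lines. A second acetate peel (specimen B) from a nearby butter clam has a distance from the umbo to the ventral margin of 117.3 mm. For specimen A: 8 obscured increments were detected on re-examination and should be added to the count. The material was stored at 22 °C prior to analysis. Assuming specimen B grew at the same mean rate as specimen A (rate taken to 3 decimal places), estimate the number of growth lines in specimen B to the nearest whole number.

Specimen A: true growth line count = 339 − 11 + 8 = 336.
A: Extension rate ≈ 94.9 / 336 = 0.282 mm/year.
For B, 117.3 / 0.282 = 415.96 years ≈ 416 growth lines.

416 growth lines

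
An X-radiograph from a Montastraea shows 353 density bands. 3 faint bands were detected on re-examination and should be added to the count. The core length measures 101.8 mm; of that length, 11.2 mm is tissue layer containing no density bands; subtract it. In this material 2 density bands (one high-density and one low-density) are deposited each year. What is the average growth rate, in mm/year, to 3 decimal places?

0.509 mm/year

Adjusted count: 353 + 3 = 356 density bands.
With 2 density bands per year, 356 / 2 = 178 years.
The growth record spans 101.8 − 11.2 = 90.6 mm.
Extension rate ≈ 90.6 / 178 = 0.509 mm/year.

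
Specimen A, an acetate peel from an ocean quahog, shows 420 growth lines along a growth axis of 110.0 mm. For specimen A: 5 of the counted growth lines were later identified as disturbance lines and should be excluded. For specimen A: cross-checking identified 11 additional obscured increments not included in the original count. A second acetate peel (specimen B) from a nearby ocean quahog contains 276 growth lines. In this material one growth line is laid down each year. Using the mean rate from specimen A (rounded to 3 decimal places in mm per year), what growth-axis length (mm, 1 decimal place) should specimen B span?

71.2 mm

Specimen A: correcting the raw count gives 420 − 5 + 11 = 426 true growth lines.
A: Mean rate = 110.0 mm / 426 years ≈ 0.258 mm per year.
For B, 0.258 mm/year × 276 years = 71.2 mm.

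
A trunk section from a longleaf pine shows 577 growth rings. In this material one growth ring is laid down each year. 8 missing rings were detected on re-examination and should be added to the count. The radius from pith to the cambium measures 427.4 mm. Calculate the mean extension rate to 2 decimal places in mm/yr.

Adjusted count: 577 + 8 = 585 growth rings.
427.4 mm over 585 years gives 427.4 / 585 ≈ 0.73 mm/yr.

0.73 mm/yr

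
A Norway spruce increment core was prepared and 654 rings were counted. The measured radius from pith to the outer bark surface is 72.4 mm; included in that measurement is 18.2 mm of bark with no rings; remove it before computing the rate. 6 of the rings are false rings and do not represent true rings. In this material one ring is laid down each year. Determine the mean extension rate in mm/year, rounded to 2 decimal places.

Correcting the raw count gives 654 − 6 = 648 true rings.
Net length = 72.4 − 18.2 = 54.2 mm.
Mean rate = 54.2 mm / 648 years ≈ 0.08 mm/year.

0.08 mm/year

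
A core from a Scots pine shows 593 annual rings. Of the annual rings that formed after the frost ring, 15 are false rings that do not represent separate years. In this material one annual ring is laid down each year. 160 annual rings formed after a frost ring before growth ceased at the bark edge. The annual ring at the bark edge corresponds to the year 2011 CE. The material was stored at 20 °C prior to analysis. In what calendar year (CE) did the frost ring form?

1866 CE

160 annual rings formed after the frost ring.
Removing the 15 false annual rings leaves 160 − 15 = 145 true annual rings beyond the frost ring.
2011 − 145 = 1866 CE.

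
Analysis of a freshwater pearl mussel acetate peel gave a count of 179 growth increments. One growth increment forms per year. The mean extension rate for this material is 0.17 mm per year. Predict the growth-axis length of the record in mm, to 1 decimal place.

The record spans 179 years at 0.17 mm per year.
179 years at 0.17 mm/year gives 0.17 × 179 = 30.4 mm.

30.4 mm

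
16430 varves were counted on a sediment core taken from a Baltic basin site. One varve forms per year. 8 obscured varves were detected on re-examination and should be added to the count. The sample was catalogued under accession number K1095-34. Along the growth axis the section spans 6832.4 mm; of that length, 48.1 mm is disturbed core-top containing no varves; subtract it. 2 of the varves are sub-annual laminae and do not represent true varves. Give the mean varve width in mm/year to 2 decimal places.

0.41 mm/year

After corrections the count is 16430 − 2 + 8 = 16436 varves.
Net length = 6832.4 − 48.1 = 6784.3 mm.
Mean rate = 6784.3 mm / 16436 years ≈ 0.41 mm/year.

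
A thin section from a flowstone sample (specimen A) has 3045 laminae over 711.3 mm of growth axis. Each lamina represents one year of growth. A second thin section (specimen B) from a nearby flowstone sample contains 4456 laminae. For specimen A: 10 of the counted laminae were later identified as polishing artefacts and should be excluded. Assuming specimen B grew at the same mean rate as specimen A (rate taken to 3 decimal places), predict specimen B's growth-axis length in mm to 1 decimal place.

Specimen A: after corrections the count is 3045 − 10 = 3035 laminae.
A: 711.3 mm over 3035 years gives 711.3 / 3035 ≈ 0.234 mm/year.
B's length ≈ 0.234 × 4456 = 1042.7 mm.

1042.7 mm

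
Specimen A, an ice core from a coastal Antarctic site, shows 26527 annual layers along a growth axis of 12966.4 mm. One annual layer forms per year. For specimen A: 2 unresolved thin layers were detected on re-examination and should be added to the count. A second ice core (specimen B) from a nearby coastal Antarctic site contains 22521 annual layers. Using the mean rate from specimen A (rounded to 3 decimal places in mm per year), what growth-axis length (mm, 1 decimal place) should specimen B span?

Specimen A: after corrections the count is 26527 + 2 = 26529 annual layers.
A: Mean rate = 12966.4 mm / 26529 years ≈ 0.489 mm per year.
Length of B = 0.489 × 22521 = 11012.8 mm.

11012.8 mm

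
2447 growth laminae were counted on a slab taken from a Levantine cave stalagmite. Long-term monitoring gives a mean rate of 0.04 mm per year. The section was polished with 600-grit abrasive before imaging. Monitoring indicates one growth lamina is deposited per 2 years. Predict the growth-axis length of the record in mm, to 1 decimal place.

At 2 years per growth lamina, 2447 × 2 = 4894 years.
Predicted length = 0.04 mm/year × 4894 years = 195.8 mm.

195.8 mm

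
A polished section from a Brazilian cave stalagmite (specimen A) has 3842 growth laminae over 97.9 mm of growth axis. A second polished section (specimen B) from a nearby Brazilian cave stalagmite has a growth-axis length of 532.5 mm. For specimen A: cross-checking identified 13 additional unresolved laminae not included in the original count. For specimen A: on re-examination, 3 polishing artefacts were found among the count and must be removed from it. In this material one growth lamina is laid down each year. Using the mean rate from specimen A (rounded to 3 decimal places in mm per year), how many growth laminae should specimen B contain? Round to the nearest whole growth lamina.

Specimen A: true growth lamina count = 3842 − 3 + 13 = 3852.
A: Mean rate = 97.9 mm / 3852 years ≈ 0.025 mm/year.
For B, 532.5 / 0.025 = 21300.00 years ≈ 21300 growth laminae.

21300 growth laminae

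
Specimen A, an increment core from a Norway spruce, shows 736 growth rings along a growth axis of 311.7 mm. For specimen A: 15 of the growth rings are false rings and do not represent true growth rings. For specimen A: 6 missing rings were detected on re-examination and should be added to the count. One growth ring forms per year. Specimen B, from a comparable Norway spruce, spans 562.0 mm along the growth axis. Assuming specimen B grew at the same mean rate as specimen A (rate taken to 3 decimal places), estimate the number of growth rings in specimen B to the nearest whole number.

Specimen A: adjusted count: 736 − 15 + 6 = 727 growth rings.
A: Mean rate = 311.7 mm / 727 years ≈ 0.429 mm/yr.
For B, 562.0 / 0.429 = 1310.02 years ≈ 1310 growth rings.

1310 growth rings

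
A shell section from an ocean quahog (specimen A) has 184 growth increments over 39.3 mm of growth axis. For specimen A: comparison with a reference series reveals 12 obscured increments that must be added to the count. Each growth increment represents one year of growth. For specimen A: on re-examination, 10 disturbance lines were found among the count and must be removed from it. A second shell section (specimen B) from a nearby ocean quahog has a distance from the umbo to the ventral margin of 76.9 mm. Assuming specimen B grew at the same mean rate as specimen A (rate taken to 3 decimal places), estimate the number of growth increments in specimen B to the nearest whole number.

364 growth increments

Specimen A: after corrections the count is 184 − 10 + 12 = 186 growth increments.
A: Mean rate = 39.3 mm / 186 years ≈ 0.211 mm/yr.
For B, 76.9 / 0.211 = 364.45 years ≈ 364 growth increments.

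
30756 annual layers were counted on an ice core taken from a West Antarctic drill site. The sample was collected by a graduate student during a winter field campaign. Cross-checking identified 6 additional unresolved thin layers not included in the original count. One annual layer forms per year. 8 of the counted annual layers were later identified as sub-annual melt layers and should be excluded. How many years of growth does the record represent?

After corrections the count is 30756 − 8 + 6 = 30754 annual layers.
With a one-to-one annual layer periodicity this is 30754 years.

30754 years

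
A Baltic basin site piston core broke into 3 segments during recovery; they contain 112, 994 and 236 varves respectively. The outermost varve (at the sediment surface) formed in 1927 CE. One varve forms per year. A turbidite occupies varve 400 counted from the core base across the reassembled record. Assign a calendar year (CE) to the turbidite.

985 CE

Total varves = 112 + 994 + 236 = 1342.
The turbidite sits at varve 400 from the core base, so 1342 − 400 = 942 varves formed after it.
Counting back 942 years from 1927 CE places the turbidite in 1927 − 942 = 985 CE.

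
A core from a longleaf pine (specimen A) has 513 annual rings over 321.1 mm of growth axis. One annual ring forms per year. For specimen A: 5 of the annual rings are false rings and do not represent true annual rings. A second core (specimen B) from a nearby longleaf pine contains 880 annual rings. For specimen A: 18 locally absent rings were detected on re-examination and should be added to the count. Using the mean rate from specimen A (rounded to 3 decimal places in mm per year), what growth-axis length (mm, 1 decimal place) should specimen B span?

536.8 mm

Specimen A: adjusted count: 513 − 5 + 18 = 526 annual rings.
A: 321.1 mm over 526 years gives 321.1 / 526 ≈ 0.610 mm/year.
B's length ≈ 0.610 × 880 = 536.8 mm.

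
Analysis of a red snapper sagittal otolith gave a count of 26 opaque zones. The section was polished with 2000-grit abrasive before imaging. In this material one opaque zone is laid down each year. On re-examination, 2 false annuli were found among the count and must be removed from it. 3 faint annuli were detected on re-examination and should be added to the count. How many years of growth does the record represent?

Adjusted count: 26 − 2 + 3 = 27 opaque zones.
With a one-to-one opaque zone periodicity this is 27 years.

27 years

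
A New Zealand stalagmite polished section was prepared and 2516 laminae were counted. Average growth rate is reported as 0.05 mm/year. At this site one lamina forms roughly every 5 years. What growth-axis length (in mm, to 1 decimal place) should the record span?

2516 laminae at 5 years each span 2516 × 5 = 12580 years.
Predicted length = 0.05 mm/year × 12580 years = 629.0 mm.

629.0 mm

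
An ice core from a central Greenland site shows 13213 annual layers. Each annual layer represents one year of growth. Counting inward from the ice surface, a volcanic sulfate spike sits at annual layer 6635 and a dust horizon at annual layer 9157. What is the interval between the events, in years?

The two markers are separated by 9157 − 6635 = 2522 annual layers.
At one annual layer per year, 2522 years elapsed between them.

2522 years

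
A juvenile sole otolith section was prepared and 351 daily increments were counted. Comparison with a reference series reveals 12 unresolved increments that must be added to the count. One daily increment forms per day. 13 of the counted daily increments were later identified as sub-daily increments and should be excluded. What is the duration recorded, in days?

Correcting the raw count gives 351 − 13 + 12 = 350 true daily increments.
One daily increment per day makes the duration 350 days.

350 days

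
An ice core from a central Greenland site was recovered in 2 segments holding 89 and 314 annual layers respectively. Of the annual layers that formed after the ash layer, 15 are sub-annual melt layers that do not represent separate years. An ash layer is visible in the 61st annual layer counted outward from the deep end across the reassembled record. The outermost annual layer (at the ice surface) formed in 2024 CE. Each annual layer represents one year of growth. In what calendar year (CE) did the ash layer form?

1697 CE

Total annual layers = 89 + 314 = 403.
403 − 61 = 342 annual layers lie beyond the ash layer toward the ice surface.
Removing the 15 false annual layers leaves 342 − 15 = 327 true annual layers beyond the ash layer.
Counting back 327 years from 2024 CE places the ash layer in 2024 − 327 = 1697 CE.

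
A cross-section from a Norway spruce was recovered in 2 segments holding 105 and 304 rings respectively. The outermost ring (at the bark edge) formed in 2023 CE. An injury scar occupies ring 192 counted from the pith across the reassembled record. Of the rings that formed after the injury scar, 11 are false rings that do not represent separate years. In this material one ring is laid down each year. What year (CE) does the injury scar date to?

1817 CE

Total rings = 105 + 304 = 409.
409 − 192 = 217 rings lie beyond the injury scar toward the bark edge.
Excluding 11 false rings: 217 − 11 = 206.
Counting back 206 years from 2023 CE places the injury scar in 2023 − 206 = 1817 CE.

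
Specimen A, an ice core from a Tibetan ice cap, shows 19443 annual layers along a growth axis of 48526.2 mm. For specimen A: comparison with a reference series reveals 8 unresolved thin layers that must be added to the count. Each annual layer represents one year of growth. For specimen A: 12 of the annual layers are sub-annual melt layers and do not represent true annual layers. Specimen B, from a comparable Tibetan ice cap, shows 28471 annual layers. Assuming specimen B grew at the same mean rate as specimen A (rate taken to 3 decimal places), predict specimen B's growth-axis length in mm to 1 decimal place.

71063.6 mm

Specimen A: true annual layer count = 19443 − 12 + 8 = 19439.
A: 48526.2 mm over 19439 years gives 48526.2 / 19439 ≈ 2.496 mm per year.
Length of B = 2.496 × 28471 = 71063.6 mm.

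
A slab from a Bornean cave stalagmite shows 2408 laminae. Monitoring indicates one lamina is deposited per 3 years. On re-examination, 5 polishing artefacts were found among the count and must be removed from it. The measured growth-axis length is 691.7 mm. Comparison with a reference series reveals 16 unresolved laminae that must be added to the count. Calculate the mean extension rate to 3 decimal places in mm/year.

0.095 mm/year

Correcting the raw count gives 2408 − 5 + 16 = 2419 true laminae.
At 3 years per lamina, 2419 × 3 = 7257 years.
691.7 mm over 7257 years gives 691.7 / 7257 ≈ 0.095 mm/year.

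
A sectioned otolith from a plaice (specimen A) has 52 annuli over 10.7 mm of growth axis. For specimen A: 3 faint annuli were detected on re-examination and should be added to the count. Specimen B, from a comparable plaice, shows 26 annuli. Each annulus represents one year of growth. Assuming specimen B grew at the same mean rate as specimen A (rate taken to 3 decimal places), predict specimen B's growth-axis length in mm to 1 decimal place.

5.1 mm

Specimen A: true annulus count = 52 + 3 = 55.
A: Mean rate = 10.7 mm / 55 years ≈ 0.195 mm per year.
For B, 0.195 mm/year × 26 years = 5.1 mm.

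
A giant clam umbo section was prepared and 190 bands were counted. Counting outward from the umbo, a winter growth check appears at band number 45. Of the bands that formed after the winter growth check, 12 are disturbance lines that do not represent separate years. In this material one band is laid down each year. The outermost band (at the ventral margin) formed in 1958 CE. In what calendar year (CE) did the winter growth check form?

1825 CE

The winter growth check sits at band 45 from the umbo, so 190 − 45 = 145 bands formed after it.
Removing the 12 false bands leaves 145 − 12 = 133 true bands beyond the winter growth check.
1958 − 133 = 1825 CE.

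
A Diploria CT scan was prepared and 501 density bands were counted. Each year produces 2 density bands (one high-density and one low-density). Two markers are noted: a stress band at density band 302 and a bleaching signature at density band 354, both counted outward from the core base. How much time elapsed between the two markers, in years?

26 yr

The two markers are separated by 354 − 302 = 52 density bands.
With 2 density bands per year, 52 / 2 = 26 years.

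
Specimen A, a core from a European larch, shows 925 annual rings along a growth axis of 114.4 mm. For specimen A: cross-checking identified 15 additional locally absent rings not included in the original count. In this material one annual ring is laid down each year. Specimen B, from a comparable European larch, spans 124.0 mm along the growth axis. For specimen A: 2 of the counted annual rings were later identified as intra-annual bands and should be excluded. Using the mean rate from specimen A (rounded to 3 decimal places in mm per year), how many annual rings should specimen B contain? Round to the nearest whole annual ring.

Specimen A: true annual ring count = 925 − 2 + 15 = 938.
A: Extension rate ≈ 114.4 / 938 = 0.122 mm/year.
Specimen B: 124.0 mm / 0.122 mm per year = 1016.39 years ≈ 1016 annual rings.

1016 annual rings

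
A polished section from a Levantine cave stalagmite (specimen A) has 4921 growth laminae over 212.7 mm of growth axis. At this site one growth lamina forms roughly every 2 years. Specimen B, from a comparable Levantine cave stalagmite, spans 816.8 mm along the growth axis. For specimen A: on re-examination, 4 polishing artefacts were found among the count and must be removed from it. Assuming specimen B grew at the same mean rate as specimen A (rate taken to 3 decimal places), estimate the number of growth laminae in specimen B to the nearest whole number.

Specimen A: true growth lamina count = 4921 − 4 = 4917.
Specimen A: multiplying by 2 years per growth lamina: 4917 × 2 = 9834 years.
A: Mean rate = 212.7 mm / 9834 years ≈ 0.022 mm per year.
B spans 816.8 / 0.022 = 37127.27 years; at 2 years per growth lamina that is 37127.27 / 2 ≈ 18564 growth laminae.

18564 growth laminae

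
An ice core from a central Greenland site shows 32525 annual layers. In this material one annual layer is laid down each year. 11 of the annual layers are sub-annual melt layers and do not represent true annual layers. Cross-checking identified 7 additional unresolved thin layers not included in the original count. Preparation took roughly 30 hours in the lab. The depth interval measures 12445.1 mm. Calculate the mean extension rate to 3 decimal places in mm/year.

Correcting the raw count gives 32525 − 11 + 7 = 32521 true annual layers.
Extension rate ≈ 12445.1 / 32521 = 0.383 mm/year.

0.383 mm/year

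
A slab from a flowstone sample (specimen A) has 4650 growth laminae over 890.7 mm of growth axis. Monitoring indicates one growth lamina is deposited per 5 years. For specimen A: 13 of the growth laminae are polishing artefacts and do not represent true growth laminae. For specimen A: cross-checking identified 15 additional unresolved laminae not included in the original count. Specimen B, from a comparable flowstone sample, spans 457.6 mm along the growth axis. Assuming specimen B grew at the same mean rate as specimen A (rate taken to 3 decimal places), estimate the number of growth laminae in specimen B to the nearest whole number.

Specimen A: after corrections the count is 4650 − 13 + 15 = 4652 growth laminae.
Specimen A: at 5 years per growth lamina, 4652 × 5 = 23260 years.
A: Mean rate = 890.7 mm / 23260 years ≈ 0.038 mm/year.
For B, 457.6 / 0.038 = 12042.11 years; at 5 years per growth lamina that is 12042.11 / 5 ≈ 2408 growth laminae.

2408 growth laminae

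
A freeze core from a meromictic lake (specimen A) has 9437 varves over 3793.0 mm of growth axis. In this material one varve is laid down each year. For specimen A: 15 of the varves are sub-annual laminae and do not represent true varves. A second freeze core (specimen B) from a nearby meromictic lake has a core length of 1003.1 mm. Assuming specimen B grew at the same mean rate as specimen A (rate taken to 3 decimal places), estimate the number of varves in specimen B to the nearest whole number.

Specimen A: after corrections the count is 9437 − 15 = 9422 varves.
A: Extension rate ≈ 3793.0 / 9422 = 0.403 mm per year.
Specimen B: 1003.1 mm / 0.403 mm per year = 2489.08 years ≈ 2489 varves.

2489 varves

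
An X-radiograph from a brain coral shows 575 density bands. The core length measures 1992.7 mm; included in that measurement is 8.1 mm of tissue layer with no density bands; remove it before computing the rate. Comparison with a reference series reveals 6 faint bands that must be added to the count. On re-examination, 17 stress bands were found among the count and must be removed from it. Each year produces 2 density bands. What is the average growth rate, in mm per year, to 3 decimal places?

True density band count = 575 − 17 + 6 = 564.
Dividing by 2 density bands per year: 564 / 2 = 282 years.
Removing the 8.1 mm offcut leaves 1992.7 − 8.1 = 1984.6 mm.
Mean rate = 1984.6 mm / 282 years ≈ 7.038 mm per year.

7.038 mm per year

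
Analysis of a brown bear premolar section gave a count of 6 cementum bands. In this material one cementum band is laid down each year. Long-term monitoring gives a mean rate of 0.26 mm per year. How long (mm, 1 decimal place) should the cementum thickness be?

6 years of growth are recorded.
6 years at 0.26 mm/year gives 0.26 × 6 = 1.6 mm.

1.6 mm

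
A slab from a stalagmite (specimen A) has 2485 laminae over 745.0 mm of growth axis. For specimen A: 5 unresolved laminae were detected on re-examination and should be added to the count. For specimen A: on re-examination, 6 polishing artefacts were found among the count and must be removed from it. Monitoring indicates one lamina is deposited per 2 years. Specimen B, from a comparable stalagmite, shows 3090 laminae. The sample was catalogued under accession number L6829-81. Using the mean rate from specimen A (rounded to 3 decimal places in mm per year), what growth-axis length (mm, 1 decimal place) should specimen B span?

Specimen A: true lamina count = 2485 − 6 + 5 = 2484.
Specimen A: at 2 years per lamina, 2484 × 2 = 4968 years.
A: Mean rate = 745.0 mm / 4968 years ≈ 0.150 mm/year.
Specimen B: 3090 laminae at 2 years each span 3090 × 2 = 6180 years. For B, 0.150 mm/year × 6180 years = 927.0 mm.

927.0 mm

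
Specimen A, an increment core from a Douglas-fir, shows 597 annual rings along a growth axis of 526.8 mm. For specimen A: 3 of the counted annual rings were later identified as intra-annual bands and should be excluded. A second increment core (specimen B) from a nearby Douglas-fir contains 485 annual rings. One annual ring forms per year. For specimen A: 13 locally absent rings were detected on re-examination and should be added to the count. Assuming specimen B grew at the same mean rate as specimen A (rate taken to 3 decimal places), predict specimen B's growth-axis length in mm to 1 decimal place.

421.0 mm

Specimen A: true annual ring count = 597 − 3 + 13 = 607.
A: 526.8 mm over 607 years gives 526.8 / 607 ≈ 0.868 mm/yr.
For B, 0.868 mm/year × 485 years = 421.0 mm.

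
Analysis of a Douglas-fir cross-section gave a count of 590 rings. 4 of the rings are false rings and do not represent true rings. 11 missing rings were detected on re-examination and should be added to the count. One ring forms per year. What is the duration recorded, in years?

597 years

True ring count = 590 − 4 + 11 = 597.
With a one-to-one ring periodicity this is 597 years.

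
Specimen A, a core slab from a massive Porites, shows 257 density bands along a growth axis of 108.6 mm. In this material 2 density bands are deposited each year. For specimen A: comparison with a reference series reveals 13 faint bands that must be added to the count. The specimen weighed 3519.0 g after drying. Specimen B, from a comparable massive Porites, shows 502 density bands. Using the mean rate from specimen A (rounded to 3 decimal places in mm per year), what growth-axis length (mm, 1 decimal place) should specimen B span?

201.8 mm

Specimen A: correcting the raw count gives 257 + 13 = 270 true density bands.
Specimen A: with 2 density bands per year, 270 / 2 = 135 years.
A: Mean rate = 108.6 mm / 135 years ≈ 0.804 mm per year.
Specimen B: with 2 density bands per year, 502 / 2 = 251 years. Length of B = 0.804 × 251 = 201.8 mm.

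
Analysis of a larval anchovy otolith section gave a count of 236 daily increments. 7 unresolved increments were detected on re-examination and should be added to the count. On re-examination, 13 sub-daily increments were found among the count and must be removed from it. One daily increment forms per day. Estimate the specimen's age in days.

230 d

Correcting the raw count gives 236 − 13 + 7 = 230 true daily increments.
At one daily increment per day, that is 230 days.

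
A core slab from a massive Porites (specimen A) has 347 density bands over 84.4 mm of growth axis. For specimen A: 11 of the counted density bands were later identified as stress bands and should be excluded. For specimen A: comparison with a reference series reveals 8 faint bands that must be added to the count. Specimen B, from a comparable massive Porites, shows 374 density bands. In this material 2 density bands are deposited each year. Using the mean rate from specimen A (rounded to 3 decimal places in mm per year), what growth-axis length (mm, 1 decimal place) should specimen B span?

91.8 mm

Specimen A: correcting the raw count gives 347 − 11 + 8 = 344 true density bands.
Specimen A: 344 density bands at 2 per year is 344 / 2 = 172 years.
A: Extension rate ≈ 84.4 / 172 = 0.491 mm per year.
Specimen B: 374 density bands at 2 per year is 374 / 2 = 187 years. Length of B = 0.491 × 187 = 91.8 mm.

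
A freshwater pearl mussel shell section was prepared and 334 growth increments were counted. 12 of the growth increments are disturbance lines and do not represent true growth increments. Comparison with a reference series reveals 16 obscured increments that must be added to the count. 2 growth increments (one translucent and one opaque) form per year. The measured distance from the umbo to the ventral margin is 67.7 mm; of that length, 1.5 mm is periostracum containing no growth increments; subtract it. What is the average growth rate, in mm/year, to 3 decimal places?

0.392 mm/year

True growth increment count = 334 − 12 + 16 = 338.
338 growth increments at 2 per year is 338 / 2 = 169 years.
Removing the 1.5 mm offcut leaves 67.7 − 1.5 = 66.2 mm.
Mean rate = 66.2 mm / 169 years ≈ 0.392 mm/year.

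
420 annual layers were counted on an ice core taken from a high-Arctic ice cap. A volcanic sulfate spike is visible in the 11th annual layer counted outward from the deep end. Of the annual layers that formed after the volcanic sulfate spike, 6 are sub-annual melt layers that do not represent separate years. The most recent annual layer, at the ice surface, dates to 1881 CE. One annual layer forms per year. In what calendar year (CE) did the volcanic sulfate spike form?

420 − 11 = 409 annual layers lie beyond the volcanic sulfate spike toward the ice surface.
409 − 6 false = 403 true annual layers after the volcanic sulfate spike.
1881 − 403 = 1478 CE.

1478 CE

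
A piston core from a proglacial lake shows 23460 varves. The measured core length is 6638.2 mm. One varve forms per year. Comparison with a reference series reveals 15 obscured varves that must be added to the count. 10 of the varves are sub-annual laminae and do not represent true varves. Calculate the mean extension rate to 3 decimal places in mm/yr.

Adjusted count: 23460 − 10 + 15 = 23465 varves.
Mean rate = 6638.2 mm / 23465 years ≈ 0.283 mm/yr.

0.283 mm/yr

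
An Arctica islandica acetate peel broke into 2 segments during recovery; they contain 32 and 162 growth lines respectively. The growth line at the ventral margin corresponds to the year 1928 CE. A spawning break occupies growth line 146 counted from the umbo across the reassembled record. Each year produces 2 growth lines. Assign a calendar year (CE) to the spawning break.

1904 CE

Total growth lines = 32 + 162 = 194.
194 − 146 = 48 growth lines lie beyond the spawning break toward the ventral margin.
Dividing by 2 growth lines per year: 48 / 2 = 24 years.
The growth line at the ventral margin is 1928 CE, so the spawning break dates to 1928 − 24 = 1904 CE.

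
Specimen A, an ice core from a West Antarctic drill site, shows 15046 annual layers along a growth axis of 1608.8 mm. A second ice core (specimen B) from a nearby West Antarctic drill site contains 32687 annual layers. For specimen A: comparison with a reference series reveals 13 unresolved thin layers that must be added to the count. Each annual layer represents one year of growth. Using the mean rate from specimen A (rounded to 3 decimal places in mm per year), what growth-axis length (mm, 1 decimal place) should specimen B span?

Specimen A: after corrections the count is 15046 + 13 = 15059 annual layers.
A: Extension rate ≈ 1608.8 / 15059 = 0.107 mm per year.
B's length ≈ 0.107 × 32687 = 3497.5 mm.

3497.5 mm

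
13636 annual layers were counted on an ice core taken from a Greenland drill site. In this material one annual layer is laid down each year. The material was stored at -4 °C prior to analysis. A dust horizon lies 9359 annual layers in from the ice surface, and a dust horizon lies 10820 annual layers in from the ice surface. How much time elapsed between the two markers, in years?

1461 years

10820 − 9359 = 1461 annual layers lie between the two events.
That is 1461 years at one annual layer per year.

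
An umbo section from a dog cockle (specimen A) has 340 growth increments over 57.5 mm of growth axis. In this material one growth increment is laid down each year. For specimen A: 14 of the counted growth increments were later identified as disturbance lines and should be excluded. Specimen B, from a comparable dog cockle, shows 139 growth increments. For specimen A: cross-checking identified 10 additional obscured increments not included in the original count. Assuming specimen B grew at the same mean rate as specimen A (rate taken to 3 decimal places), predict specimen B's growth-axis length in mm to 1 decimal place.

Specimen A: correcting the raw count gives 340 − 14 + 10 = 336 true growth increments.
A: 57.5 mm over 336 years gives 57.5 / 336 ≈ 0.171 mm/yr.
Length of B = 0.171 × 139 = 23.8 mm.

23.8 mm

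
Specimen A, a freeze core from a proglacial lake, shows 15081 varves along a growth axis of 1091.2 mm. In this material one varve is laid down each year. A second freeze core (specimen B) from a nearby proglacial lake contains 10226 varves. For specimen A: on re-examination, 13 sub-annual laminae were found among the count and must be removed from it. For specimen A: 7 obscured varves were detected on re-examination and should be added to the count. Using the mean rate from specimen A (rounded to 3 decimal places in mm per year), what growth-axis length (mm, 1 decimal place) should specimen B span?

Specimen A: true varve count = 15081 − 13 + 7 = 15075.
A: Mean rate = 1091.2 mm / 15075 years ≈ 0.072 mm/year.
For B, 0.072 mm/year × 10226 years = 736.3 mm.

736.3 mm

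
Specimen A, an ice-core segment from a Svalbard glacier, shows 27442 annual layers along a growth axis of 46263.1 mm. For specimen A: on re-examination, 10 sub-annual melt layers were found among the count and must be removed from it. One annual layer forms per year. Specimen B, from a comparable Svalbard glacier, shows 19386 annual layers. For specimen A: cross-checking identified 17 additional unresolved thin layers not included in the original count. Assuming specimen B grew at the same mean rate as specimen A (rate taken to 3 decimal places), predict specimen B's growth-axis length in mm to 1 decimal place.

32665.4 mm

Specimen A: true annual layer count = 27442 − 10 + 17 = 27449.
A: Extension rate ≈ 46263.1 / 27449 = 1.685 mm/year.
B's length ≈ 1.685 × 19386 = 32665.4 mm.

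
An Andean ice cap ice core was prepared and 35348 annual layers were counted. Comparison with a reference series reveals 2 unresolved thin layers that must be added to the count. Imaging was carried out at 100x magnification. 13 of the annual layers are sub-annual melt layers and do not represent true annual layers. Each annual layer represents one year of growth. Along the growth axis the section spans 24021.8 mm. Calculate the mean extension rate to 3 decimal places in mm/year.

0.680 mm/year

Adjusted count: 35348 − 13 + 2 = 35337 annual layers.
24021.8 mm over 35337 years gives 24021.8 / 35337 ≈ 0.680 mm/year.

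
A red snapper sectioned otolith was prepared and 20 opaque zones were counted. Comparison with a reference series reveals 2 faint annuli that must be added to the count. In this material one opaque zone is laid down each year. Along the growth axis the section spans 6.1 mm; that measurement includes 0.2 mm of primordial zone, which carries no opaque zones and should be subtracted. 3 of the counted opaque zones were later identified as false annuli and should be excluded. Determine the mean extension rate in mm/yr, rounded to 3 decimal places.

0.311 mm/yr

True opaque zone count = 20 − 3 + 2 = 19.
The growth record spans 6.1 − 0.2 = 5.9 mm.
Mean rate = 5.9 mm / 19 years ≈ 0.311 mm/yr.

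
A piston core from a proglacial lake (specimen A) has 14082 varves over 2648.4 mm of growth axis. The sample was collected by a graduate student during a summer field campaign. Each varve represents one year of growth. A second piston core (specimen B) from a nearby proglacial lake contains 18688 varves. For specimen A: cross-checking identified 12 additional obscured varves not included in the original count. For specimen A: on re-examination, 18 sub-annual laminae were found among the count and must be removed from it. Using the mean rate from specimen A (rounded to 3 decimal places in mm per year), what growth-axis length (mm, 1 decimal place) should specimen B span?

Specimen A: adjusted count: 14082 − 18 + 12 = 14076 varves.
A: Extension rate ≈ 2648.4 / 14076 = 0.188 mm/yr.
Length of B = 0.188 × 18688 = 3513.3 mm.

3513.3 mm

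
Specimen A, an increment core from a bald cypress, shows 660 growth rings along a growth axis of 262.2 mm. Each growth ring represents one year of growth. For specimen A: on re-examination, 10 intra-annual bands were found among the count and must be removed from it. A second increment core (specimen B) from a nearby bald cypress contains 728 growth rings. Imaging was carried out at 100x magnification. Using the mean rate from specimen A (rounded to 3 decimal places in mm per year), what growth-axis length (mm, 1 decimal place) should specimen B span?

293.4 mm

Specimen A: true growth ring count = 660 − 10 = 650.
A: Extension rate ≈ 262.2 / 650 = 0.403 mm per year.
For B, 0.403 mm/year × 728 years = 293.4 mm.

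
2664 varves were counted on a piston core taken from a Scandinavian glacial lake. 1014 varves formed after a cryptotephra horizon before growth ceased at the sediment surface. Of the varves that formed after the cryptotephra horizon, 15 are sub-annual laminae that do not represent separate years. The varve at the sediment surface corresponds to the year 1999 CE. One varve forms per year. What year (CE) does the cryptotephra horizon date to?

1014 varves post-date the cryptotephra horizon.
1014 − 15 false = 999 true varves after the cryptotephra horizon.
1999 − 999 = 1000 CE.

1000 CE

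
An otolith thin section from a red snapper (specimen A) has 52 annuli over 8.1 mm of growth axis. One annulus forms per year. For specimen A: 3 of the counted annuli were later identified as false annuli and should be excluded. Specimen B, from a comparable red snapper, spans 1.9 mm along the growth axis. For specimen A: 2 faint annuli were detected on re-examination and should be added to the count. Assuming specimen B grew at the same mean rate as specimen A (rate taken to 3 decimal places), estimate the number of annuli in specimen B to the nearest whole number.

Specimen A: adjusted count: 52 − 3 + 2 = 51 annuli.
A: 8.1 mm over 51 years gives 8.1 / 51 ≈ 0.159 mm/year.
B spans 1.9 / 0.159 = 11.95 years ≈ 12 annuli.

12 annuli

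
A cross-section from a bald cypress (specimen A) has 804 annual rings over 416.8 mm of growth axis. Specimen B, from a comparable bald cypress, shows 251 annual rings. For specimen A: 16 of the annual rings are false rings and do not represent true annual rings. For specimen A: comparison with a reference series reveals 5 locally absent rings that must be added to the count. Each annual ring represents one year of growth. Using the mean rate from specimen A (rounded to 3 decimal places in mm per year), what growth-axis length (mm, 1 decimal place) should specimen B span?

Specimen A: true annual ring count = 804 − 16 + 5 = 793.
A: Mean rate = 416.8 mm / 793 years ≈ 0.526 mm/yr.
B's length ≈ 0.526 × 251 = 132.0 mm.

132.0 mm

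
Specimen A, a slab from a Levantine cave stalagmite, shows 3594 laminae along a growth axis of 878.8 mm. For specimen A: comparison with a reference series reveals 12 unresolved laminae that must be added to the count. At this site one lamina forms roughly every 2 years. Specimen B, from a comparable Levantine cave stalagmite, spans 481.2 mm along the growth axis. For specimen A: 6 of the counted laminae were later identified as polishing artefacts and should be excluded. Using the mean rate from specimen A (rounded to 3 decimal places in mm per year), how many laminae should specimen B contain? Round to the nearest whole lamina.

Specimen A: adjusted count: 3594 − 6 + 12 = 3600 laminae.
Specimen A: multiplying by 2 years per lamina: 3600 × 2 = 7200 years.
A: Extension rate ≈ 878.8 / 7200 = 0.122 mm/year.
B spans 481.2 / 0.122 = 3944.26 years; at 2 years per lamina that is 3944.26 / 2 ≈ 1972 laminae.

1972 laminae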